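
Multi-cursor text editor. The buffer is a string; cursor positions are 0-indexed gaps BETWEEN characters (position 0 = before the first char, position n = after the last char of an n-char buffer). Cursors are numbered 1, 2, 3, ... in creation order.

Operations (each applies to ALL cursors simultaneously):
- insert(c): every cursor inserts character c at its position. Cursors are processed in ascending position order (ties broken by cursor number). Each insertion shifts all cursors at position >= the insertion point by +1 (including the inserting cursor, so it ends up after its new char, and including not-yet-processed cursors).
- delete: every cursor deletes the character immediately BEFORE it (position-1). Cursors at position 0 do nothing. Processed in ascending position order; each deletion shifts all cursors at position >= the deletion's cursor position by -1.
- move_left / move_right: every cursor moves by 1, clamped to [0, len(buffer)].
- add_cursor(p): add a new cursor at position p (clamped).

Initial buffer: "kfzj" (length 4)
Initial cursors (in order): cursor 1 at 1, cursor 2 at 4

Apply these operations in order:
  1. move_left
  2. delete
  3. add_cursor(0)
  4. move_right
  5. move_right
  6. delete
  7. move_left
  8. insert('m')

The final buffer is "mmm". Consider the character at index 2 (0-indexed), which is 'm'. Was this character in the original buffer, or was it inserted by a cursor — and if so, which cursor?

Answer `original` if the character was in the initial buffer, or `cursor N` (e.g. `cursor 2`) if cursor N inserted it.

After op 1 (move_left): buffer="kfzj" (len 4), cursors c1@0 c2@3, authorship ....
After op 2 (delete): buffer="kfj" (len 3), cursors c1@0 c2@2, authorship ...
After op 3 (add_cursor(0)): buffer="kfj" (len 3), cursors c1@0 c3@0 c2@2, authorship ...
After op 4 (move_right): buffer="kfj" (len 3), cursors c1@1 c3@1 c2@3, authorship ...
After op 5 (move_right): buffer="kfj" (len 3), cursors c1@2 c3@2 c2@3, authorship ...
After op 6 (delete): buffer="" (len 0), cursors c1@0 c2@0 c3@0, authorship 
After op 7 (move_left): buffer="" (len 0), cursors c1@0 c2@0 c3@0, authorship 
After op 8 (insert('m')): buffer="mmm" (len 3), cursors c1@3 c2@3 c3@3, authorship 123
Authorship (.=original, N=cursor N): 1 2 3
Index 2: author = 3

Answer: cursor 3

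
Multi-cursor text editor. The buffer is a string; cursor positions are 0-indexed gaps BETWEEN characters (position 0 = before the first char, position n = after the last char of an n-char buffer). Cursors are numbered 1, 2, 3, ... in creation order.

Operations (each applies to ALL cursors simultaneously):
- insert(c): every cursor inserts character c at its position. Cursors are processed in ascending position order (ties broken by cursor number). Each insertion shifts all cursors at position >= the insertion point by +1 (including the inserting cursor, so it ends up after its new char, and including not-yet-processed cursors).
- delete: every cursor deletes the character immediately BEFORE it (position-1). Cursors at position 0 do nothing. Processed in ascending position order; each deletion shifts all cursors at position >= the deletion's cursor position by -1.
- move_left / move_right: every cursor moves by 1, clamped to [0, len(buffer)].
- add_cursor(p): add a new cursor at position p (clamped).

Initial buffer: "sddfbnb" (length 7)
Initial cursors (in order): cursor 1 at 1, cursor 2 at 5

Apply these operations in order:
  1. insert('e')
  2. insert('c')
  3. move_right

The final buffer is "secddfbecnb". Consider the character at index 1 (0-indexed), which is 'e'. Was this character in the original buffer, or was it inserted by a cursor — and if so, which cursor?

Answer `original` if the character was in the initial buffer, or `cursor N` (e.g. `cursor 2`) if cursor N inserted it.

Answer: cursor 1

Derivation:
After op 1 (insert('e')): buffer="seddfbenb" (len 9), cursors c1@2 c2@7, authorship .1....2..
After op 2 (insert('c')): buffer="secddfbecnb" (len 11), cursors c1@3 c2@9, authorship .11....22..
After op 3 (move_right): buffer="secddfbecnb" (len 11), cursors c1@4 c2@10, authorship .11....22..
Authorship (.=original, N=cursor N): . 1 1 . . . . 2 2 . .
Index 1: author = 1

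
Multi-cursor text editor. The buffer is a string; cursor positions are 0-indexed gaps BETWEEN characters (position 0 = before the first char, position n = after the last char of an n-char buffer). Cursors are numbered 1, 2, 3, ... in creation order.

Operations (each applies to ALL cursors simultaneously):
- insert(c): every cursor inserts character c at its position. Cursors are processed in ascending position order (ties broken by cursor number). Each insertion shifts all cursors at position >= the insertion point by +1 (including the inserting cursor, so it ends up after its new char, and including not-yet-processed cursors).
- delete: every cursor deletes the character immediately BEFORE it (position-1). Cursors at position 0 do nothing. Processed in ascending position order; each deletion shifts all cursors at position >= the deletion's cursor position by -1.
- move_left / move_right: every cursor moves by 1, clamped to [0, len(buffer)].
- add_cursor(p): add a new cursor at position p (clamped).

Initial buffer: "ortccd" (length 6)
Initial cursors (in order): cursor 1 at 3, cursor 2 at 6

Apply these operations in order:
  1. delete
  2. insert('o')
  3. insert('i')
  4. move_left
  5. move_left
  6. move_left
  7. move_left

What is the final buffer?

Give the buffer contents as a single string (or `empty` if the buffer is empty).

After op 1 (delete): buffer="orcc" (len 4), cursors c1@2 c2@4, authorship ....
After op 2 (insert('o')): buffer="orocco" (len 6), cursors c1@3 c2@6, authorship ..1..2
After op 3 (insert('i')): buffer="oroiccoi" (len 8), cursors c1@4 c2@8, authorship ..11..22
After op 4 (move_left): buffer="oroiccoi" (len 8), cursors c1@3 c2@7, authorship ..11..22
After op 5 (move_left): buffer="oroiccoi" (len 8), cursors c1@2 c2@6, authorship ..11..22
After op 6 (move_left): buffer="oroiccoi" (len 8), cursors c1@1 c2@5, authorship ..11..22
After op 7 (move_left): buffer="oroiccoi" (len 8), cursors c1@0 c2@4, authorship ..11..22

Answer: oroiccoi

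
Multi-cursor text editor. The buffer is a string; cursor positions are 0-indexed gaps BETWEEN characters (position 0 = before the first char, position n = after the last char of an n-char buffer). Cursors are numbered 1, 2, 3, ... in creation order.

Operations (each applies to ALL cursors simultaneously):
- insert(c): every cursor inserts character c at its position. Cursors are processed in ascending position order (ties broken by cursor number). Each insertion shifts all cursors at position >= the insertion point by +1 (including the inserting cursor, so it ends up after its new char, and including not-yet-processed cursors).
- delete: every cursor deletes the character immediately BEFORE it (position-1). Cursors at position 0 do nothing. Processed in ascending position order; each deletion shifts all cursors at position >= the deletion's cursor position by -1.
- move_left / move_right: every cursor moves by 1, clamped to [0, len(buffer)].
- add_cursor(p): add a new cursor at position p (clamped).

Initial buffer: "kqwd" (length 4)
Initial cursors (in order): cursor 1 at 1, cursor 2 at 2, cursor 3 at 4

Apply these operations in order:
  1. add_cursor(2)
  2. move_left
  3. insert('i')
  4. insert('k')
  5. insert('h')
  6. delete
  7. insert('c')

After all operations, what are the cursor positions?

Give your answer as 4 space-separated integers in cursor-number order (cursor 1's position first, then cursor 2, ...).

Answer: 3 10 15 10

Derivation:
After op 1 (add_cursor(2)): buffer="kqwd" (len 4), cursors c1@1 c2@2 c4@2 c3@4, authorship ....
After op 2 (move_left): buffer="kqwd" (len 4), cursors c1@0 c2@1 c4@1 c3@3, authorship ....
After op 3 (insert('i')): buffer="ikiiqwid" (len 8), cursors c1@1 c2@4 c4@4 c3@7, authorship 1.24..3.
After op 4 (insert('k')): buffer="ikkiikkqwikd" (len 12), cursors c1@2 c2@7 c4@7 c3@11, authorship 11.2424..33.
After op 5 (insert('h')): buffer="ikhkiikkhhqwikhd" (len 16), cursors c1@3 c2@10 c4@10 c3@15, authorship 111.242424..333.
After op 6 (delete): buffer="ikkiikkqwikd" (len 12), cursors c1@2 c2@7 c4@7 c3@11, authorship 11.2424..33.
After op 7 (insert('c')): buffer="ikckiikkccqwikcd" (len 16), cursors c1@3 c2@10 c4@10 c3@15, authorship 111.242424..333.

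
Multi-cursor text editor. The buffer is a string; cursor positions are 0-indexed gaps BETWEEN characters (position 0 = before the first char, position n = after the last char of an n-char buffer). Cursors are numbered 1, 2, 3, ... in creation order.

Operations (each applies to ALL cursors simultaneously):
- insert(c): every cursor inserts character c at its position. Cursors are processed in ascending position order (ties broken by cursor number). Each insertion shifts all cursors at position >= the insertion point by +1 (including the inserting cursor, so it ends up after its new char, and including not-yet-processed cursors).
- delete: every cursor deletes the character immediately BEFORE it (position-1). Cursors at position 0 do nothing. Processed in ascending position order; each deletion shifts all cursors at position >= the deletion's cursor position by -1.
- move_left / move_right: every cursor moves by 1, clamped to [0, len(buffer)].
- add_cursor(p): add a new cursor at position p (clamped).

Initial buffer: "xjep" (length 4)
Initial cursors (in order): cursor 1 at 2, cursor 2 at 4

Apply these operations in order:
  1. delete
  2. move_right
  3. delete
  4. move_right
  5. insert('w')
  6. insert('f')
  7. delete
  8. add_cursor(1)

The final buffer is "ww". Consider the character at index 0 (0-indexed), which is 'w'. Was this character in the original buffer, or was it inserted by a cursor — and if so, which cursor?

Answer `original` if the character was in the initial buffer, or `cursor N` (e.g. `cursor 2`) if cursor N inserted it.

Answer: cursor 1

Derivation:
After op 1 (delete): buffer="xe" (len 2), cursors c1@1 c2@2, authorship ..
After op 2 (move_right): buffer="xe" (len 2), cursors c1@2 c2@2, authorship ..
After op 3 (delete): buffer="" (len 0), cursors c1@0 c2@0, authorship 
After op 4 (move_right): buffer="" (len 0), cursors c1@0 c2@0, authorship 
After op 5 (insert('w')): buffer="ww" (len 2), cursors c1@2 c2@2, authorship 12
After op 6 (insert('f')): buffer="wwff" (len 4), cursors c1@4 c2@4, authorship 1212
After op 7 (delete): buffer="ww" (len 2), cursors c1@2 c2@2, authorship 12
After op 8 (add_cursor(1)): buffer="ww" (len 2), cursors c3@1 c1@2 c2@2, authorship 12
Authorship (.=original, N=cursor N): 1 2
Index 0: author = 1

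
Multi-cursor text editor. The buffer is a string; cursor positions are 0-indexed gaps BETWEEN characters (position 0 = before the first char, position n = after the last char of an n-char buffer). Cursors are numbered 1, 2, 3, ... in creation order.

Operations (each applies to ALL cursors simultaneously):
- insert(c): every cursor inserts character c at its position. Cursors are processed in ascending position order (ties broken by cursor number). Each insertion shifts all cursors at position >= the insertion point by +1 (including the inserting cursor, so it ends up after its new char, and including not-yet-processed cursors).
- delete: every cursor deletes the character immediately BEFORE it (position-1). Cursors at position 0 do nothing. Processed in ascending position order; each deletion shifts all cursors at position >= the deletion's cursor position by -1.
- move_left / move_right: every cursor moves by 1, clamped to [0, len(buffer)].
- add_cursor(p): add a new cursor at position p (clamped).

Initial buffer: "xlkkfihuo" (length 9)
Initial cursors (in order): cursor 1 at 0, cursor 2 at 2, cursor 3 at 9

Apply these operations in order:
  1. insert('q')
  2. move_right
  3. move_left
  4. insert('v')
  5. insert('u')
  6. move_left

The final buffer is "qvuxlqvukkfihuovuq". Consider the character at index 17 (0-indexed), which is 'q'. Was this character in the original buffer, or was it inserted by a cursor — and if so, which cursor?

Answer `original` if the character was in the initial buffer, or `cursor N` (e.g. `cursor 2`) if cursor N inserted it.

Answer: cursor 3

Derivation:
After op 1 (insert('q')): buffer="qxlqkkfihuoq" (len 12), cursors c1@1 c2@4 c3@12, authorship 1..2.......3
After op 2 (move_right): buffer="qxlqkkfihuoq" (len 12), cursors c1@2 c2@5 c3@12, authorship 1..2.......3
After op 3 (move_left): buffer="qxlqkkfihuoq" (len 12), cursors c1@1 c2@4 c3@11, authorship 1..2.......3
After op 4 (insert('v')): buffer="qvxlqvkkfihuovq" (len 15), cursors c1@2 c2@6 c3@14, authorship 11..22.......33
After op 5 (insert('u')): buffer="qvuxlqvukkfihuovuq" (len 18), cursors c1@3 c2@8 c3@17, authorship 111..222.......333
After op 6 (move_left): buffer="qvuxlqvukkfihuovuq" (len 18), cursors c1@2 c2@7 c3@16, authorship 111..222.......333
Authorship (.=original, N=cursor N): 1 1 1 . . 2 2 2 . . . . . . . 3 3 3
Index 17: author = 3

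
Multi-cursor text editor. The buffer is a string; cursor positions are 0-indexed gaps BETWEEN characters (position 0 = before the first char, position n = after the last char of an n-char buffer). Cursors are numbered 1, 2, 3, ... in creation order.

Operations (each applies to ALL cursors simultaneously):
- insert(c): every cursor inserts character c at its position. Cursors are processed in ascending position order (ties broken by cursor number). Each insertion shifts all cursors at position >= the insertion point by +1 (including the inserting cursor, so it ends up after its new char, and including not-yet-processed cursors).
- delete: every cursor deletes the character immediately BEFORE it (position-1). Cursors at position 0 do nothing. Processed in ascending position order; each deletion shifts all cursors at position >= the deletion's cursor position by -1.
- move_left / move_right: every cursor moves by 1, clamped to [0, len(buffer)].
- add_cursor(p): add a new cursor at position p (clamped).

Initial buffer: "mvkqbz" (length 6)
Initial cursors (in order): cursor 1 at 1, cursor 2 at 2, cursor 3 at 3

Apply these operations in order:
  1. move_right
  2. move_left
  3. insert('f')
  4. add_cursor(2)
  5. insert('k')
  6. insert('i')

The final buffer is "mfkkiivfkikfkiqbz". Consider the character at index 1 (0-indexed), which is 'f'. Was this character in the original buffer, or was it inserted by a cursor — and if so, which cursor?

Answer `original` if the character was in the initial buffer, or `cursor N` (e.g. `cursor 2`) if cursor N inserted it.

Answer: cursor 1

Derivation:
After op 1 (move_right): buffer="mvkqbz" (len 6), cursors c1@2 c2@3 c3@4, authorship ......
After op 2 (move_left): buffer="mvkqbz" (len 6), cursors c1@1 c2@2 c3@3, authorship ......
After op 3 (insert('f')): buffer="mfvfkfqbz" (len 9), cursors c1@2 c2@4 c3@6, authorship .1.2.3...
After op 4 (add_cursor(2)): buffer="mfvfkfqbz" (len 9), cursors c1@2 c4@2 c2@4 c3@6, authorship .1.2.3...
After op 5 (insert('k')): buffer="mfkkvfkkfkqbz" (len 13), cursors c1@4 c4@4 c2@7 c3@10, authorship .114.22.33...
After op 6 (insert('i')): buffer="mfkkiivfkikfkiqbz" (len 17), cursors c1@6 c4@6 c2@10 c3@14, authorship .11414.222.333...
Authorship (.=original, N=cursor N): . 1 1 4 1 4 . 2 2 2 . 3 3 3 . . .
Index 1: author = 1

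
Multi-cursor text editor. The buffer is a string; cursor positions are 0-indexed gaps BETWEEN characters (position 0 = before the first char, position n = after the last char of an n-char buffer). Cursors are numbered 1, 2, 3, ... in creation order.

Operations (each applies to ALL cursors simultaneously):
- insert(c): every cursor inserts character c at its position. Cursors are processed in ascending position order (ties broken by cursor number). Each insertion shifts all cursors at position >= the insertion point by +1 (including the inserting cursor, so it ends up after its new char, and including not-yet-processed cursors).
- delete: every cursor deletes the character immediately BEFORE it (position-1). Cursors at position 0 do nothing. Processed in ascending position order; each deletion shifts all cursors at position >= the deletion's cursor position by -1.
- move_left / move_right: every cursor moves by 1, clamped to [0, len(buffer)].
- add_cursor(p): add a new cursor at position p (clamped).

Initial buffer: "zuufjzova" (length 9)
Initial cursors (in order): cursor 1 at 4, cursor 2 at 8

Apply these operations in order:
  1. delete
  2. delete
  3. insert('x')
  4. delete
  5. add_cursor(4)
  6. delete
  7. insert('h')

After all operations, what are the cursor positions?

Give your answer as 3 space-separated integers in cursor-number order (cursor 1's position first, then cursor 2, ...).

Answer: 4 4 4

Derivation:
After op 1 (delete): buffer="zuujzoa" (len 7), cursors c1@3 c2@6, authorship .......
After op 2 (delete): buffer="zujza" (len 5), cursors c1@2 c2@4, authorship .....
After op 3 (insert('x')): buffer="zuxjzxa" (len 7), cursors c1@3 c2@6, authorship ..1..2.
After op 4 (delete): buffer="zujza" (len 5), cursors c1@2 c2@4, authorship .....
After op 5 (add_cursor(4)): buffer="zujza" (len 5), cursors c1@2 c2@4 c3@4, authorship .....
After op 6 (delete): buffer="za" (len 2), cursors c1@1 c2@1 c3@1, authorship ..
After op 7 (insert('h')): buffer="zhhha" (len 5), cursors c1@4 c2@4 c3@4, authorship .123.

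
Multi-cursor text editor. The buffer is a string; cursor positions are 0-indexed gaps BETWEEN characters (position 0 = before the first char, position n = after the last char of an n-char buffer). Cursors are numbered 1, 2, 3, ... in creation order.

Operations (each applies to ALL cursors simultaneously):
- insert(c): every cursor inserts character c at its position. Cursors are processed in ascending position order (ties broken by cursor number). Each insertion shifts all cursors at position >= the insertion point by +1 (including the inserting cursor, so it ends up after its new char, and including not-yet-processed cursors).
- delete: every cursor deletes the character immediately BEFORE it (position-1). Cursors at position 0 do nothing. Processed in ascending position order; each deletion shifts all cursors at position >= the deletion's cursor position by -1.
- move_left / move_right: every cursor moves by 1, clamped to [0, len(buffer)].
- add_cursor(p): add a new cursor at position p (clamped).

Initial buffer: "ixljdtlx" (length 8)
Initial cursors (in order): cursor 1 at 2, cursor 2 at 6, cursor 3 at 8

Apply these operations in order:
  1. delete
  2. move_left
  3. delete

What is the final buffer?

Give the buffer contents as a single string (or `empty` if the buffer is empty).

Answer: ill

Derivation:
After op 1 (delete): buffer="iljdl" (len 5), cursors c1@1 c2@4 c3@5, authorship .....
After op 2 (move_left): buffer="iljdl" (len 5), cursors c1@0 c2@3 c3@4, authorship .....
After op 3 (delete): buffer="ill" (len 3), cursors c1@0 c2@2 c3@2, authorship ...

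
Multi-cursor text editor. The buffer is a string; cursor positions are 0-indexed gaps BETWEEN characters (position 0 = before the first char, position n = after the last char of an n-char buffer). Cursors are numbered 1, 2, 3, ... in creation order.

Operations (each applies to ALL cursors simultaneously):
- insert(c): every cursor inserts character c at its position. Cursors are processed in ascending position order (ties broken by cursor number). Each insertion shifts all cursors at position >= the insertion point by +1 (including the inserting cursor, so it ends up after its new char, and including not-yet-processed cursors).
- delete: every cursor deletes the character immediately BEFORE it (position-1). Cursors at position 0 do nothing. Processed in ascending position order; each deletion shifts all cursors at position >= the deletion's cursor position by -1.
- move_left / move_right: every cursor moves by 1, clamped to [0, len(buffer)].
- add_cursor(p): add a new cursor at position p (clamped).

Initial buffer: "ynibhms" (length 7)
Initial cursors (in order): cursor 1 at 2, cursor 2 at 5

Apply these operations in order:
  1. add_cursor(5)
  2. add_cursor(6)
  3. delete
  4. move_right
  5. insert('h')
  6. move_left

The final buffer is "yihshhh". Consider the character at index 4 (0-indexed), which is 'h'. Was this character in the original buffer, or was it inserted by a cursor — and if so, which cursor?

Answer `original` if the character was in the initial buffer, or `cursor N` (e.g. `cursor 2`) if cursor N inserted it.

After op 1 (add_cursor(5)): buffer="ynibhms" (len 7), cursors c1@2 c2@5 c3@5, authorship .......
After op 2 (add_cursor(6)): buffer="ynibhms" (len 7), cursors c1@2 c2@5 c3@5 c4@6, authorship .......
After op 3 (delete): buffer="yis" (len 3), cursors c1@1 c2@2 c3@2 c4@2, authorship ...
After op 4 (move_right): buffer="yis" (len 3), cursors c1@2 c2@3 c3@3 c4@3, authorship ...
After op 5 (insert('h')): buffer="yihshhh" (len 7), cursors c1@3 c2@7 c3@7 c4@7, authorship ..1.234
After op 6 (move_left): buffer="yihshhh" (len 7), cursors c1@2 c2@6 c3@6 c4@6, authorship ..1.234
Authorship (.=original, N=cursor N): . . 1 . 2 3 4
Index 4: author = 2

Answer: cursor 2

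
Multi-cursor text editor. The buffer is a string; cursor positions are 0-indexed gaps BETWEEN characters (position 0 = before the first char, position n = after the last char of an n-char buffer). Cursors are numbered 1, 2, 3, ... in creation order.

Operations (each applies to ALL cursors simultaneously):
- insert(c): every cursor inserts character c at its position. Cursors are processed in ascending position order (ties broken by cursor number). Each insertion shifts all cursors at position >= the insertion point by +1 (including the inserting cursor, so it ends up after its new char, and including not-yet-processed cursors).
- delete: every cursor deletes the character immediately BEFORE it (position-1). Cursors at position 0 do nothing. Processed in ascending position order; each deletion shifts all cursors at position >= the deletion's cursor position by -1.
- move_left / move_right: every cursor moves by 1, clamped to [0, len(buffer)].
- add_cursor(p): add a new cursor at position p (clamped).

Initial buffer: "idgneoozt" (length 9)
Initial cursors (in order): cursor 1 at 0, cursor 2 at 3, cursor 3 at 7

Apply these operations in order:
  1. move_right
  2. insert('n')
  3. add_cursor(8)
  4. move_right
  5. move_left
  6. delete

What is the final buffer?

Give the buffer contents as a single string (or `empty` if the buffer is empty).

After op 1 (move_right): buffer="idgneoozt" (len 9), cursors c1@1 c2@4 c3@8, authorship .........
After op 2 (insert('n')): buffer="indgnneooznt" (len 12), cursors c1@2 c2@6 c3@11, authorship .1...2....3.
After op 3 (add_cursor(8)): buffer="indgnneooznt" (len 12), cursors c1@2 c2@6 c4@8 c3@11, authorship .1...2....3.
After op 4 (move_right): buffer="indgnneooznt" (len 12), cursors c1@3 c2@7 c4@9 c3@12, authorship .1...2....3.
After op 5 (move_left): buffer="indgnneooznt" (len 12), cursors c1@2 c2@6 c4@8 c3@11, authorship .1...2....3.
After op 6 (delete): buffer="idgneozt" (len 8), cursors c1@1 c2@4 c4@5 c3@7, authorship ........

Answer: idgneozt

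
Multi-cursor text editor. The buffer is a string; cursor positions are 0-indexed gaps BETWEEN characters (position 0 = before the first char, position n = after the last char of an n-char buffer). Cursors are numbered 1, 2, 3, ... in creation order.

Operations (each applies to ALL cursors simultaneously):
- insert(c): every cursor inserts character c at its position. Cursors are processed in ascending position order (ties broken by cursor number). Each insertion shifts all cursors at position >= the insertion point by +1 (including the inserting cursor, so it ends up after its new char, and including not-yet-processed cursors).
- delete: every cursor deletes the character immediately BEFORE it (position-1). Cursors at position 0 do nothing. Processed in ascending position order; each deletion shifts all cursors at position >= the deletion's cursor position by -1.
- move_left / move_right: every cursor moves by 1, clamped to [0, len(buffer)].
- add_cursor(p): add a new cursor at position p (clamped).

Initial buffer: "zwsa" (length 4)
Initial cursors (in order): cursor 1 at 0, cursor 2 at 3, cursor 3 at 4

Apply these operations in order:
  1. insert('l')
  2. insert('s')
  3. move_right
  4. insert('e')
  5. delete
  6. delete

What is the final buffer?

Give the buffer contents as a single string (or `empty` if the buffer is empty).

Answer: lswslsl

Derivation:
After op 1 (insert('l')): buffer="lzwslal" (len 7), cursors c1@1 c2@5 c3@7, authorship 1...2.3
After op 2 (insert('s')): buffer="lszwslsals" (len 10), cursors c1@2 c2@7 c3@10, authorship 11...22.33
After op 3 (move_right): buffer="lszwslsals" (len 10), cursors c1@3 c2@8 c3@10, authorship 11...22.33
After op 4 (insert('e')): buffer="lszewslsaelse" (len 13), cursors c1@4 c2@10 c3@13, authorship 11.1..22.2333
After op 5 (delete): buffer="lszwslsals" (len 10), cursors c1@3 c2@8 c3@10, authorship 11...22.33
After op 6 (delete): buffer="lswslsl" (len 7), cursors c1@2 c2@6 c3@7, authorship 11..223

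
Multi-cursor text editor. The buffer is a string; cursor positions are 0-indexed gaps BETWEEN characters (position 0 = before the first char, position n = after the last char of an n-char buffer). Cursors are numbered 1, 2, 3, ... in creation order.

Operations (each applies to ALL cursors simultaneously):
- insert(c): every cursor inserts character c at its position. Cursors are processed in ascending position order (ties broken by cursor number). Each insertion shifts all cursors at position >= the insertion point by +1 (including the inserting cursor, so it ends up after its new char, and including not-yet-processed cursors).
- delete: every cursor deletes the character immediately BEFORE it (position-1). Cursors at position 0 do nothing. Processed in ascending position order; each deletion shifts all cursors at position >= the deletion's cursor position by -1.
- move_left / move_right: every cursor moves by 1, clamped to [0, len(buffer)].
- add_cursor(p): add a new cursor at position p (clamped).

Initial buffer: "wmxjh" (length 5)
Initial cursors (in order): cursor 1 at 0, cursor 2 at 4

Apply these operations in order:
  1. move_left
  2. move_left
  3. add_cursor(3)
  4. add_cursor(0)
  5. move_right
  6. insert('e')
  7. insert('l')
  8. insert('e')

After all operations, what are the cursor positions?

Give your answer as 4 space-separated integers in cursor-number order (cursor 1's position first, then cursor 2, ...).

Answer: 7 12 16 7

Derivation:
After op 1 (move_left): buffer="wmxjh" (len 5), cursors c1@0 c2@3, authorship .....
After op 2 (move_left): buffer="wmxjh" (len 5), cursors c1@0 c2@2, authorship .....
After op 3 (add_cursor(3)): buffer="wmxjh" (len 5), cursors c1@0 c2@2 c3@3, authorship .....
After op 4 (add_cursor(0)): buffer="wmxjh" (len 5), cursors c1@0 c4@0 c2@2 c3@3, authorship .....
After op 5 (move_right): buffer="wmxjh" (len 5), cursors c1@1 c4@1 c2@3 c3@4, authorship .....
After op 6 (insert('e')): buffer="weemxejeh" (len 9), cursors c1@3 c4@3 c2@6 c3@8, authorship .14..2.3.
After op 7 (insert('l')): buffer="weellmxeljelh" (len 13), cursors c1@5 c4@5 c2@9 c3@12, authorship .1414..22.33.
After op 8 (insert('e')): buffer="weelleemxelejeleh" (len 17), cursors c1@7 c4@7 c2@12 c3@16, authorship .141414..222.333.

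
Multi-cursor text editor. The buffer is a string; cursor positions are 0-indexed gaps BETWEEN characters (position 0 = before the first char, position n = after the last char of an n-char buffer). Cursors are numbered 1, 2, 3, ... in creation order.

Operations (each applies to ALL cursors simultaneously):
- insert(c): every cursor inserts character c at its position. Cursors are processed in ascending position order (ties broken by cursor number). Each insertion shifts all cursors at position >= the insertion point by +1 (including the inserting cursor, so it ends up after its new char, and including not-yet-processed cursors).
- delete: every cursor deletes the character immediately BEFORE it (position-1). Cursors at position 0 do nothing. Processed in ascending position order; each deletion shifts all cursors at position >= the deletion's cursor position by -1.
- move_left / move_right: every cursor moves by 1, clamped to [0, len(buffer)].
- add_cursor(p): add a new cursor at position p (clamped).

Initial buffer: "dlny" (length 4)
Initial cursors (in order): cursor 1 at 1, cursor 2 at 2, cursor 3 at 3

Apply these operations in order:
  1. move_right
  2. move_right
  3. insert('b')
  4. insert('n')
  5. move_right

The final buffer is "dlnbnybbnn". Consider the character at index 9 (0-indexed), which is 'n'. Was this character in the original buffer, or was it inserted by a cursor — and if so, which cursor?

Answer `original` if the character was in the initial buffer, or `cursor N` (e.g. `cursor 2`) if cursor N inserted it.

After op 1 (move_right): buffer="dlny" (len 4), cursors c1@2 c2@3 c3@4, authorship ....
After op 2 (move_right): buffer="dlny" (len 4), cursors c1@3 c2@4 c3@4, authorship ....
After op 3 (insert('b')): buffer="dlnbybb" (len 7), cursors c1@4 c2@7 c3@7, authorship ...1.23
After op 4 (insert('n')): buffer="dlnbnybbnn" (len 10), cursors c1@5 c2@10 c3@10, authorship ...11.2323
After op 5 (move_right): buffer="dlnbnybbnn" (len 10), cursors c1@6 c2@10 c3@10, authorship ...11.2323
Authorship (.=original, N=cursor N): . . . 1 1 . 2 3 2 3
Index 9: author = 3

Answer: cursor 3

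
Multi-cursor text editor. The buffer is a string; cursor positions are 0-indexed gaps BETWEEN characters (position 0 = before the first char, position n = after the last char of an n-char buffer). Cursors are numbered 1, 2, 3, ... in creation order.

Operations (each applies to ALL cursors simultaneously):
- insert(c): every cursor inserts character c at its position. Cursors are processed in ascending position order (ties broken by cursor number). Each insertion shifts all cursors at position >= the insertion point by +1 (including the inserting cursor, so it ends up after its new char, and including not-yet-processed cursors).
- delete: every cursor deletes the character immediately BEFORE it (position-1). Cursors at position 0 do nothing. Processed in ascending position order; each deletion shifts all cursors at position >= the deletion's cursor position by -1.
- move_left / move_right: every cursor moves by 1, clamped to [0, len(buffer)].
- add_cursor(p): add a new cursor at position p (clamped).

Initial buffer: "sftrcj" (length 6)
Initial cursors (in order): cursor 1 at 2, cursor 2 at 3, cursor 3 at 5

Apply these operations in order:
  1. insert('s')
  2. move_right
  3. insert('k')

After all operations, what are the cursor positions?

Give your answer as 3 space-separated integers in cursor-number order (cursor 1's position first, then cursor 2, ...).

Answer: 5 8 12

Derivation:
After op 1 (insert('s')): buffer="sfstsrcsj" (len 9), cursors c1@3 c2@5 c3@8, authorship ..1.2..3.
After op 2 (move_right): buffer="sfstsrcsj" (len 9), cursors c1@4 c2@6 c3@9, authorship ..1.2..3.
After op 3 (insert('k')): buffer="sfstksrkcsjk" (len 12), cursors c1@5 c2@8 c3@12, authorship ..1.12.2.3.3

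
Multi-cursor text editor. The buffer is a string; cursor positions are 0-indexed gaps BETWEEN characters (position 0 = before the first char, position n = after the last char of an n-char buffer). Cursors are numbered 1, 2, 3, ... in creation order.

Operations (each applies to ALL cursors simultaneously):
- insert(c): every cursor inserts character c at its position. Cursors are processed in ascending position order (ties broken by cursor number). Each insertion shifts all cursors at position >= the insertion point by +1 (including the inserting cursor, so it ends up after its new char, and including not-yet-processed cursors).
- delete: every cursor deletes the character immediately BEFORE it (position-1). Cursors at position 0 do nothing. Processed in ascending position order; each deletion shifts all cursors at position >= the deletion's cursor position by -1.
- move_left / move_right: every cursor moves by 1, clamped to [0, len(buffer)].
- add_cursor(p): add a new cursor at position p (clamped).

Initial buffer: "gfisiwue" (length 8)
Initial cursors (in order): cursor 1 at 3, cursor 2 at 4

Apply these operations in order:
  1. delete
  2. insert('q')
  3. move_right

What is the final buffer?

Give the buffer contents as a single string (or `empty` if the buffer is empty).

After op 1 (delete): buffer="gfiwue" (len 6), cursors c1@2 c2@2, authorship ......
After op 2 (insert('q')): buffer="gfqqiwue" (len 8), cursors c1@4 c2@4, authorship ..12....
After op 3 (move_right): buffer="gfqqiwue" (len 8), cursors c1@5 c2@5, authorship ..12....

Answer: gfqqiwue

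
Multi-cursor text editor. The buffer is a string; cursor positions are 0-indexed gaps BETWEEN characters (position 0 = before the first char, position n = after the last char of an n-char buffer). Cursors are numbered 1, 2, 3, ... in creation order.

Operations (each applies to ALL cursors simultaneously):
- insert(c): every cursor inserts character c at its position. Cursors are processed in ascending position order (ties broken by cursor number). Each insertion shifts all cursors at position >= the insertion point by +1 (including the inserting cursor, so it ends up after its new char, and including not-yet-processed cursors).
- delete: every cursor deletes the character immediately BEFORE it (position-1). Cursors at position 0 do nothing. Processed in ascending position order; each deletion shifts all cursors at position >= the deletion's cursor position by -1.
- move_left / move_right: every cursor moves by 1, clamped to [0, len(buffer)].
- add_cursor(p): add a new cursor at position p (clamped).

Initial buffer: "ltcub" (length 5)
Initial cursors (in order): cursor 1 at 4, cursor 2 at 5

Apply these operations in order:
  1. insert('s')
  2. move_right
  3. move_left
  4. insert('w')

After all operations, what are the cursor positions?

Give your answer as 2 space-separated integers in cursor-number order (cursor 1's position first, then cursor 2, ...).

After op 1 (insert('s')): buffer="ltcusbs" (len 7), cursors c1@5 c2@7, authorship ....1.2
After op 2 (move_right): buffer="ltcusbs" (len 7), cursors c1@6 c2@7, authorship ....1.2
After op 3 (move_left): buffer="ltcusbs" (len 7), cursors c1@5 c2@6, authorship ....1.2
After op 4 (insert('w')): buffer="ltcuswbws" (len 9), cursors c1@6 c2@8, authorship ....11.22

Answer: 6 8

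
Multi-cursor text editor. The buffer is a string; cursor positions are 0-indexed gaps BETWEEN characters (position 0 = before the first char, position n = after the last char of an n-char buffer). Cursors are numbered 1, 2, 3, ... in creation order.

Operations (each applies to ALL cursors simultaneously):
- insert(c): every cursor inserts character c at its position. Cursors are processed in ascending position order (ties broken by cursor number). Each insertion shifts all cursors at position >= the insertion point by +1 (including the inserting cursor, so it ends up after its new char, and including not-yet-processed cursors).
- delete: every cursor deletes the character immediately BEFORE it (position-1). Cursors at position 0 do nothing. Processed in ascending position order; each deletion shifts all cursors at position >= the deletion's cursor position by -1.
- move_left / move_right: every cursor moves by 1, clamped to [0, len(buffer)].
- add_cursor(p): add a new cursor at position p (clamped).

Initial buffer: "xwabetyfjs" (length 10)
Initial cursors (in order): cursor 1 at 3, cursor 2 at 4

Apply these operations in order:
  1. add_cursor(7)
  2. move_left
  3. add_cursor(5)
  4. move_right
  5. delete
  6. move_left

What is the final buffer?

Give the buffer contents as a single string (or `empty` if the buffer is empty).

Answer: xwefjs

Derivation:
After op 1 (add_cursor(7)): buffer="xwabetyfjs" (len 10), cursors c1@3 c2@4 c3@7, authorship ..........
After op 2 (move_left): buffer="xwabetyfjs" (len 10), cursors c1@2 c2@3 c3@6, authorship ..........
After op 3 (add_cursor(5)): buffer="xwabetyfjs" (len 10), cursors c1@2 c2@3 c4@5 c3@6, authorship ..........
After op 4 (move_right): buffer="xwabetyfjs" (len 10), cursors c1@3 c2@4 c4@6 c3@7, authorship ..........
After op 5 (delete): buffer="xwefjs" (len 6), cursors c1@2 c2@2 c3@3 c4@3, authorship ......
After op 6 (move_left): buffer="xwefjs" (len 6), cursors c1@1 c2@1 c3@2 c4@2, authorship ......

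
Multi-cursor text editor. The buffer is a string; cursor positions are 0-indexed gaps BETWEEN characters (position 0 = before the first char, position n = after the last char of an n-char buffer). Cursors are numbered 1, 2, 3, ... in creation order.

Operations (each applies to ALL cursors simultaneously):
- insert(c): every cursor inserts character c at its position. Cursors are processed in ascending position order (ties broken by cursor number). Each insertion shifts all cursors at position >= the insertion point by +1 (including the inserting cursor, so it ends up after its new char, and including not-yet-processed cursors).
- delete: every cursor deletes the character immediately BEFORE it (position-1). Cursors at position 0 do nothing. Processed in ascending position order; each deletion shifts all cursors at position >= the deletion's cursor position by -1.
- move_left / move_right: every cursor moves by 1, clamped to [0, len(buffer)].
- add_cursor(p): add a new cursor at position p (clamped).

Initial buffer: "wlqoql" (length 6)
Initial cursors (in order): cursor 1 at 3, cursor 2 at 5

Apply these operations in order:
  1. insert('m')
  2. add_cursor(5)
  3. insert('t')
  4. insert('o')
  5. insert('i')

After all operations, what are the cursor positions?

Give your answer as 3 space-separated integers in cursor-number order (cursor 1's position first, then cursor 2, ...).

Answer: 7 16 11

Derivation:
After op 1 (insert('m')): buffer="wlqmoqml" (len 8), cursors c1@4 c2@7, authorship ...1..2.
After op 2 (add_cursor(5)): buffer="wlqmoqml" (len 8), cursors c1@4 c3@5 c2@7, authorship ...1..2.
After op 3 (insert('t')): buffer="wlqmtotqmtl" (len 11), cursors c1@5 c3@7 c2@10, authorship ...11.3.22.
After op 4 (insert('o')): buffer="wlqmtootoqmtol" (len 14), cursors c1@6 c3@9 c2@13, authorship ...111.33.222.
After op 5 (insert('i')): buffer="wlqmtoiotoiqmtoil" (len 17), cursors c1@7 c3@11 c2@16, authorship ...1111.333.2222.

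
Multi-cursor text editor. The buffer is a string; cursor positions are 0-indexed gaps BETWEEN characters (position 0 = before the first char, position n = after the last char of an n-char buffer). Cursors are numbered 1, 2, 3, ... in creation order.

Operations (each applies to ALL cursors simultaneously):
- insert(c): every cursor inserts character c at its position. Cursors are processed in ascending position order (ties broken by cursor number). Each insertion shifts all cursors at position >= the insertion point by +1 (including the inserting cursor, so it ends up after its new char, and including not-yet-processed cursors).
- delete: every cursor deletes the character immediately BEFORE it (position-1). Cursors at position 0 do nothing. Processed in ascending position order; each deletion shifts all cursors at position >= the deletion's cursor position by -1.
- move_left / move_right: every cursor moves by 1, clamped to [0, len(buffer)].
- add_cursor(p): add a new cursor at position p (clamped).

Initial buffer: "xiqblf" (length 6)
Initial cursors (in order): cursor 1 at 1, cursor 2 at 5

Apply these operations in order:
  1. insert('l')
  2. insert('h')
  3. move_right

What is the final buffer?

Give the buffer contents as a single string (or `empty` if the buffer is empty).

After op 1 (insert('l')): buffer="xliqbllf" (len 8), cursors c1@2 c2@7, authorship .1....2.
After op 2 (insert('h')): buffer="xlhiqbllhf" (len 10), cursors c1@3 c2@9, authorship .11....22.
After op 3 (move_right): buffer="xlhiqbllhf" (len 10), cursors c1@4 c2@10, authorship .11....22.

Answer: xlhiqbllhf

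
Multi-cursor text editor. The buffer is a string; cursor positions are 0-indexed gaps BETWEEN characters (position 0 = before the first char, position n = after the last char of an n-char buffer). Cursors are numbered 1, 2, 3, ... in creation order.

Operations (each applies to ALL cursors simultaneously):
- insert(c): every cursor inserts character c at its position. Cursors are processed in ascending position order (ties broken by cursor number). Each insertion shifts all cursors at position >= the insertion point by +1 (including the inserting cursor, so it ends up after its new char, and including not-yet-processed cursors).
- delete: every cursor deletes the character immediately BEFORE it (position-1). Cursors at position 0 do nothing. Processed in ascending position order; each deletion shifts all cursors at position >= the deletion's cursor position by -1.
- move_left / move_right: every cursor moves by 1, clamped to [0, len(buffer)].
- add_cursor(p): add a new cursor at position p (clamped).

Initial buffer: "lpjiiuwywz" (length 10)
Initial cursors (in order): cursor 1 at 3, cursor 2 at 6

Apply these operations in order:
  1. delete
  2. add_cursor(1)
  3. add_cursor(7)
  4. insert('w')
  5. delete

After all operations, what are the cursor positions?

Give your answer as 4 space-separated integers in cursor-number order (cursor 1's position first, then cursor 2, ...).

Answer: 2 4 1 7

Derivation:
After op 1 (delete): buffer="lpiiwywz" (len 8), cursors c1@2 c2@4, authorship ........
After op 2 (add_cursor(1)): buffer="lpiiwywz" (len 8), cursors c3@1 c1@2 c2@4, authorship ........
After op 3 (add_cursor(7)): buffer="lpiiwywz" (len 8), cursors c3@1 c1@2 c2@4 c4@7, authorship ........
After op 4 (insert('w')): buffer="lwpwiiwwywwz" (len 12), cursors c3@2 c1@4 c2@7 c4@11, authorship .3.1..2...4.
After op 5 (delete): buffer="lpiiwywz" (len 8), cursors c3@1 c1@2 c2@4 c4@7, authorship ........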